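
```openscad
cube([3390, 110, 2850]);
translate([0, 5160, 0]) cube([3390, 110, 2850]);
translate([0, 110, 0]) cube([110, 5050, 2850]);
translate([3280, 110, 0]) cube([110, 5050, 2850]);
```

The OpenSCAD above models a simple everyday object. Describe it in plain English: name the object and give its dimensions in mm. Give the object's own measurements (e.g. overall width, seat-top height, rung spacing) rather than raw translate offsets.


The wall frame of a small rectangular building: four walls, each 2850 mm tall and 110 mm thick, enclosing a footprint 3390 mm (x) by 5270 mm (y) outside-to-outside, with no floor or roof. The front and back walls (the −y and +y sides) span the full width; the two side walls fit between them.


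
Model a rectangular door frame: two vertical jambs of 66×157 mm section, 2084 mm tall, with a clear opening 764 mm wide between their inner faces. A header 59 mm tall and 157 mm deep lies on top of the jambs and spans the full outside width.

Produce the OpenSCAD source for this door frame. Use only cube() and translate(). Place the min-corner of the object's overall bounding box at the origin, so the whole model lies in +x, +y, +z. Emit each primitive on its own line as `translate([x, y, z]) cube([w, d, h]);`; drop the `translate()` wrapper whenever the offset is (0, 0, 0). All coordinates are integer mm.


cube([66, 157, 2084]);
translate([830, 0, 0]) cube([66, 157, 2084]);
translate([0, 0, 2084]) cube([896, 157, 59]);


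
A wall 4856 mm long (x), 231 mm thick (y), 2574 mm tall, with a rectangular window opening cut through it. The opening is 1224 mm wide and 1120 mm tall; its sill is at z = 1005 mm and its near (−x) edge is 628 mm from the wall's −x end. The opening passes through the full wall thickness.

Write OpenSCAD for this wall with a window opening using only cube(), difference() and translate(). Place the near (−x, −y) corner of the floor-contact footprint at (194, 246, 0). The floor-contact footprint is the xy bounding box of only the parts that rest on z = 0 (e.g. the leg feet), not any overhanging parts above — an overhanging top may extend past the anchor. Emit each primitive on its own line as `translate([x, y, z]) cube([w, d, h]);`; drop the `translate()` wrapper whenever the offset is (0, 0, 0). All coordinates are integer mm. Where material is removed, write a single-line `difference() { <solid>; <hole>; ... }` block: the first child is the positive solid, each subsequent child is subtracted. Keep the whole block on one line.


difference() { translate([194, 246, 0]) cube([4856, 231, 2574]); translate([822, 246, 1005]) cube([1224, 231, 1120]); }


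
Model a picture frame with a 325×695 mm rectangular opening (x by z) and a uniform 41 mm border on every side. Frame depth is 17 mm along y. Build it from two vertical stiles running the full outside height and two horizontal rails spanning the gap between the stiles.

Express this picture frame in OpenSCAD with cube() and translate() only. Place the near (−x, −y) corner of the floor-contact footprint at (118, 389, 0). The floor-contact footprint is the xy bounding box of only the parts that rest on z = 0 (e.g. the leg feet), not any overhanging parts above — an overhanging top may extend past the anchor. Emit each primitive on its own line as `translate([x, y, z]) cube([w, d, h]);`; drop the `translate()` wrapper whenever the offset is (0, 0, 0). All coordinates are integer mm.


translate([118, 389, 0]) cube([41, 17, 777]);
translate([484, 389, 0]) cube([41, 17, 777]);
translate([159, 389, 0]) cube([325, 17, 41]);
translate([159, 389, 736]) cube([325, 17, 41]);


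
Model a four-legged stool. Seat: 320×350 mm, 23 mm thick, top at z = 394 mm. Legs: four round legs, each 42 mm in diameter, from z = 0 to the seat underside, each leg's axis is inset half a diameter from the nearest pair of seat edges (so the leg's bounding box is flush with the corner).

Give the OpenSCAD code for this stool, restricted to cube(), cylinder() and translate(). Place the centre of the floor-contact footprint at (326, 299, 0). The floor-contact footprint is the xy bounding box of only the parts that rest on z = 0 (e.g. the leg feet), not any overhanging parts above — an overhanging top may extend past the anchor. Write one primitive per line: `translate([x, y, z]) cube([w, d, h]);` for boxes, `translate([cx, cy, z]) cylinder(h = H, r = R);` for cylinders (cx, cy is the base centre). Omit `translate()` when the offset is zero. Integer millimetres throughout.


// leg_h = 394 - 23 = 371
translate([166, 124, 371]) cube([320, 350, 23]);
translate([187, 145, 0]) cylinder(h = 371, r = 21);
translate([465, 145, 0]) cylinder(h = 371, r = 21);
translate([187, 453, 0]) cylinder(h = 371, r = 21);
translate([465, 453, 0]) cylinder(h = 371, r = 21);


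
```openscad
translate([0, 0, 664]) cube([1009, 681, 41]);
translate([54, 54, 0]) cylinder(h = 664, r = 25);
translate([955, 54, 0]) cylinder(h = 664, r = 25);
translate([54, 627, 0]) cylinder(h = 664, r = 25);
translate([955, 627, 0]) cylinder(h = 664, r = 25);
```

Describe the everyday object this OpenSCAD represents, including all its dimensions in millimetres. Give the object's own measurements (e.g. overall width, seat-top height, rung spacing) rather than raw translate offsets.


A table: top 1009 mm (x) × 681 mm (y), 41 mm thick, upper face at z = 705 mm, on four round legs of 50 mm diameter, each leg's bounding box inset 29 mm from the nearest pair of top edges from z = 0 to the bottom of the top.


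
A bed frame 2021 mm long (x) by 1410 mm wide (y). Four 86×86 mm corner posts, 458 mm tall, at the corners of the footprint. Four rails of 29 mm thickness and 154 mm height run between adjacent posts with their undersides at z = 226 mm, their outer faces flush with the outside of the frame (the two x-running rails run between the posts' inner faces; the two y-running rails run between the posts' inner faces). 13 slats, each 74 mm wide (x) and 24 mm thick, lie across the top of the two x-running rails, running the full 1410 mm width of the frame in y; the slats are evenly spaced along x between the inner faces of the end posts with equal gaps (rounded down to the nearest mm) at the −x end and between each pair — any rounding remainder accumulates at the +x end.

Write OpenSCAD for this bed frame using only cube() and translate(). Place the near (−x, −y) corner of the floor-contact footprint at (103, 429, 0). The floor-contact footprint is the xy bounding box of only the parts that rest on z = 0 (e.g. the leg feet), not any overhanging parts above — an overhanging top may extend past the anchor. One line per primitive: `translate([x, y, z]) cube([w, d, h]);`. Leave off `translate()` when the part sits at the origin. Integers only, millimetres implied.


translate([103, 429, 0]) cube([86, 86, 458]);
translate([103, 1753, 0]) cube([86, 86, 458]);
translate([2038, 429, 0]) cube([86, 86, 458]);
translate([2038, 1753, 0]) cube([86, 86, 458]);
translate([189, 429, 226]) cube([1849, 29, 154]);
translate([189, 1810, 226]) cube([1849, 29, 154]);
translate([103, 515, 226]) cube([29, 1238, 154]);
translate([2095, 515, 226]) cube([29, 1238, 154]);
translate([252, 429, 380]) cube([74, 1410, 24]);
translate([389, 429, 380]) cube([74, 1410, 24]);
translate([526, 429, 380]) cube([74, 1410, 24]);
translate([663, 429, 380]) cube([74, 1410, 24]);
translate([800, 429, 380]) cube([74, 1410, 24]);
translate([937, 429, 380]) cube([74, 1410, 24]);
translate([1074, 429, 380]) cube([74, 1410, 24]);
translate([1211, 429, 380]) cube([74, 1410, 24]);
translate([1348, 429, 380]) cube([74, 1410, 24]);
translate([1485, 429, 380]) cube([74, 1410, 24]);
translate([1622, 429, 380]) cube([74, 1410, 24]);
translate([1759, 429, 380]) cube([74, 1410, 24]);
translate([1896, 429, 380]) cube([74, 1410, 24]);


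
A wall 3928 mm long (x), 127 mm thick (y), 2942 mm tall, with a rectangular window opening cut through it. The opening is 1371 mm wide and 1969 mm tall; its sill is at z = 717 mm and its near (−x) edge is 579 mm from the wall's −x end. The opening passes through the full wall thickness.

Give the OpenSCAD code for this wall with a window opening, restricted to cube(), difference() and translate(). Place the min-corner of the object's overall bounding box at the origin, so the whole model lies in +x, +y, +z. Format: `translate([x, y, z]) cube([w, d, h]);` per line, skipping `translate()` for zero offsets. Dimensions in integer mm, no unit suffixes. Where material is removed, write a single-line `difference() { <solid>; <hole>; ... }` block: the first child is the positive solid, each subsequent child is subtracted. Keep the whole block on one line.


difference() { cube([3928, 127, 2942]); translate([579, 0, 717]) cube([1371, 127, 1969]); }


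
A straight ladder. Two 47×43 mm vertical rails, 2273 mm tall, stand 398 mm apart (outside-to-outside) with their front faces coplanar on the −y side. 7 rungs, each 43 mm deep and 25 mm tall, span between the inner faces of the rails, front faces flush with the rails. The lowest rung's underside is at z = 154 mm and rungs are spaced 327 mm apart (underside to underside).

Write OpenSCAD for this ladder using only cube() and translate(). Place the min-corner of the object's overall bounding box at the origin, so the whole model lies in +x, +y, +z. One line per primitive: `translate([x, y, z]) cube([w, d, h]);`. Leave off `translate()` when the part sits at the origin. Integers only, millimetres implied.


cube([47, 43, 2273]);
translate([351, 0, 0]) cube([47, 43, 2273]);
translate([47, 0, 154]) cube([304, 43, 25]);
translate([47, 0, 481]) cube([304, 43, 25]);
translate([47, 0, 808]) cube([304, 43, 25]);
translate([47, 0, 1135]) cube([304, 43, 25]);
translate([47, 0, 1462]) cube([304, 43, 25]);
translate([47, 0, 1789]) cube([304, 43, 25]);
translate([47, 0, 2116]) cube([304, 43, 25]);


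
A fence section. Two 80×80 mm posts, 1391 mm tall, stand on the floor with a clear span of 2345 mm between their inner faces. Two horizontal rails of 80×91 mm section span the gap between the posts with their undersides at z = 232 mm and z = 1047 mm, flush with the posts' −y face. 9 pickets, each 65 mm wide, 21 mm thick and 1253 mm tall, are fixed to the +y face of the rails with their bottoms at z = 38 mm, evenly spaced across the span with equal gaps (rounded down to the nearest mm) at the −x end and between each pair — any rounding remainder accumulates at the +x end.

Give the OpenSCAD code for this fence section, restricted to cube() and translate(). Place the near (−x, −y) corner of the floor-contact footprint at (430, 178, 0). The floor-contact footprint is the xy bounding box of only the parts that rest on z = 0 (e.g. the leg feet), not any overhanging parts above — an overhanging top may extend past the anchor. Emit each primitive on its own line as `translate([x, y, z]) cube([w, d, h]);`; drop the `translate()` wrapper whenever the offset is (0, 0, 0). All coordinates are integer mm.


translate([430, 178, 0]) cube([80, 80, 1391]);
translate([2855, 178, 0]) cube([80, 80, 1391]);
translate([510, 178, 232]) cube([2345, 80, 91]);
translate([510, 178, 1047]) cube([2345, 80, 91]);
translate([686, 258, 38]) cube([65, 21, 1253]);
translate([927, 258, 38]) cube([65, 21, 1253]);
translate([1168, 258, 38]) cube([65, 21, 1253]);
translate([1409, 258, 38]) cube([65, 21, 1253]);
translate([1650, 258, 38]) cube([65, 21, 1253]);
translate([1891, 258, 38]) cube([65, 21, 1253]);
translate([2132, 258, 38]) cube([65, 21, 1253]);
translate([2373, 258, 38]) cube([65, 21, 1253]);
translate([2614, 258, 38]) cube([65, 21, 1253]);


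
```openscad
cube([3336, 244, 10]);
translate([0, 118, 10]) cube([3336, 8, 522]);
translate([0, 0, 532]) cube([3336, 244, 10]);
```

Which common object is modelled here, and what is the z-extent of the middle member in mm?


An I-beam. The web height is 522 mm.

Two wide flanges with a thin centred web — an I-beam. Overall 542 mm minus two 10 mm flanges gives a web of 542 − 2·10 = 522 mm.


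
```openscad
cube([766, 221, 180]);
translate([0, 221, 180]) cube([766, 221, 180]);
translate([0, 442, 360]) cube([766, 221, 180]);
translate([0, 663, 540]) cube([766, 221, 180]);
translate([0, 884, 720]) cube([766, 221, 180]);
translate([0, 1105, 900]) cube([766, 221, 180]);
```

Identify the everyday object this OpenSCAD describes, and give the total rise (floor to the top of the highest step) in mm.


A staircase. The total rise is 1080 mm.

6 identical blocks, each offset up and back from the previous — a staircase. Each step is 180 mm tall and there are 6 of them, so the total rise is 6 × 180 = 1080 mm.


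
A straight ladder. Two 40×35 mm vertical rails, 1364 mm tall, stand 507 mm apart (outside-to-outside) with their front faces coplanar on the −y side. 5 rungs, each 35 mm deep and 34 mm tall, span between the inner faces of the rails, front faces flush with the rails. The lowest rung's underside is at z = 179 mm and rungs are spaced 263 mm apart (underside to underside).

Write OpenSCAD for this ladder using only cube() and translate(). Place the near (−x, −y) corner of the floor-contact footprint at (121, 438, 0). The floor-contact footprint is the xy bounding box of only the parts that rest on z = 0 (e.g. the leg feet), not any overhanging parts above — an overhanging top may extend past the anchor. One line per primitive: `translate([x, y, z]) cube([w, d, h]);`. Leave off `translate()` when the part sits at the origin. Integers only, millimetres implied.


translate([121, 438, 0]) cube([40, 35, 1364]);
translate([588, 438, 0]) cube([40, 35, 1364]);
translate([161, 438, 179]) cube([427, 35, 34]);
translate([161, 438, 442]) cube([427, 35, 34]);
translate([161, 438, 705]) cube([427, 35, 34]);
translate([161, 438, 968]) cube([427, 35, 34]);
translate([161, 438, 1231]) cube([427, 35, 34]);


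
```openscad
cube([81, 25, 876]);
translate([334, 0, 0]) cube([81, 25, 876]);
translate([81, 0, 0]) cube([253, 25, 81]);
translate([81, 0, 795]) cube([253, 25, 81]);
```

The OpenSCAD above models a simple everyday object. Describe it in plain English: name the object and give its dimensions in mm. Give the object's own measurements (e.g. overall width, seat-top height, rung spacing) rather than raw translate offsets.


A rectangular picture frame lying in the x–z plane (depth along y). The opening is 253 mm wide (x) by 714 mm tall (z), surrounded by a border 81 mm wide on all four sides. The frame is 25 mm deep and is made of two full-height vertical stiles with two horizontal rails fitted between them.


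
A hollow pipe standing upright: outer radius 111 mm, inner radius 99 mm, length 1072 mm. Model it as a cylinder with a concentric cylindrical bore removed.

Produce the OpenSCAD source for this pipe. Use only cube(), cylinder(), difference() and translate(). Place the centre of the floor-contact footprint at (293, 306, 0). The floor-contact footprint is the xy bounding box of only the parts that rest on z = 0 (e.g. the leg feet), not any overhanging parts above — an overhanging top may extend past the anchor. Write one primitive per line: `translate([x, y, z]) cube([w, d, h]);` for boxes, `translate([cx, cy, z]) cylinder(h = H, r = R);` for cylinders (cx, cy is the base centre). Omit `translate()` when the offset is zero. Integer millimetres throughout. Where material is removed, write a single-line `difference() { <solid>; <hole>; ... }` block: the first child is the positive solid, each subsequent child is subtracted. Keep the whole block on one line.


difference() { translate([293, 306, 0]) cylinder(h = 1072, r = 111); translate([293, 306, 0]) cylinder(h = 1072, r = 99); }


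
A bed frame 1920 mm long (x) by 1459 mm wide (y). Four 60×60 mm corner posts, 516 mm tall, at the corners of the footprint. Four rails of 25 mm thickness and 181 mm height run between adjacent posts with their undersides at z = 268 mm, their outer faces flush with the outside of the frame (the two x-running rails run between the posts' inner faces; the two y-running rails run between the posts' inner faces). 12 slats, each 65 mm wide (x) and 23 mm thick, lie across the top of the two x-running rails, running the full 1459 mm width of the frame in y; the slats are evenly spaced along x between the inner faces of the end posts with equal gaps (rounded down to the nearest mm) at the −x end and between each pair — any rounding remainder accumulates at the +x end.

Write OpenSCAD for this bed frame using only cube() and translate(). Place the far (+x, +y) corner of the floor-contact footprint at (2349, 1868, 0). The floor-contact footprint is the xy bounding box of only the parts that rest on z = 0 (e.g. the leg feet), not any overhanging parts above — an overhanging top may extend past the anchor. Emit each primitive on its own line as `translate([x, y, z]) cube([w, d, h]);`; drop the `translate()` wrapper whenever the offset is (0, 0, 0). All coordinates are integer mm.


translate([429, 409, 0]) cube([60, 60, 516]);
translate([429, 1808, 0]) cube([60, 60, 516]);
translate([2289, 409, 0]) cube([60, 60, 516]);
translate([2289, 1808, 0]) cube([60, 60, 516]);
translate([489, 409, 268]) cube([1800, 25, 181]);
translate([489, 1843, 268]) cube([1800, 25, 181]);
translate([429, 469, 268]) cube([25, 1339, 181]);
translate([2324, 469, 268]) cube([25, 1339, 181]);
translate([567, 409, 449]) cube([65, 1459, 23]);
translate([710, 409, 449]) cube([65, 1459, 23]);
translate([853, 409, 449]) cube([65, 1459, 23]);
translate([996, 409, 449]) cube([65, 1459, 23]);
translate([1139, 409, 449]) cube([65, 1459, 23]);
translate([1282, 409, 449]) cube([65, 1459, 23]);
translate([1425, 409, 449]) cube([65, 1459, 23]);
translate([1568, 409, 449]) cube([65, 1459, 23]);
translate([1711, 409, 449]) cube([65, 1459, 23]);
translate([1854, 409, 449]) cube([65, 1459, 23]);
translate([1997, 409, 449]) cube([65, 1459, 23]);
translate([2140, 409, 449]) cube([65, 1459, 23]);


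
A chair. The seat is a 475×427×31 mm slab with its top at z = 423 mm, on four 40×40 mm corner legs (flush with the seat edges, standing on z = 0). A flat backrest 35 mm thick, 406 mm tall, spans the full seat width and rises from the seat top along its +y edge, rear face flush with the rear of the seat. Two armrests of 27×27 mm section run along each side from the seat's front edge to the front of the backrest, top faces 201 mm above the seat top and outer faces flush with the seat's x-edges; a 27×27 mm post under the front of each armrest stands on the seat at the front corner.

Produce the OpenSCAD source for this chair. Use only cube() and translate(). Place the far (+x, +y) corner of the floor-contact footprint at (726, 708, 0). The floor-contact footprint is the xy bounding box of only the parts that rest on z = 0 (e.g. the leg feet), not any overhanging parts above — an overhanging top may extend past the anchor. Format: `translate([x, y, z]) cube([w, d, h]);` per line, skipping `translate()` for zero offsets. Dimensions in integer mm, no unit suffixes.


translate([251, 281, 392]) cube([475, 427, 31]);
translate([251, 281, 0]) cube([40, 40, 392]);
translate([686, 281, 0]) cube([40, 40, 392]);
translate([251, 668, 0]) cube([40, 40, 392]);
translate([686, 668, 0]) cube([40, 40, 392]);
translate([251, 673, 423]) cube([475, 35, 406]);
translate([251, 281, 597]) cube([27, 392, 27]);
translate([699, 281, 597]) cube([27, 392, 27]);
translate([251, 281, 423]) cube([27, 27, 174]);
translate([699, 281, 423]) cube([27, 27, 174]);


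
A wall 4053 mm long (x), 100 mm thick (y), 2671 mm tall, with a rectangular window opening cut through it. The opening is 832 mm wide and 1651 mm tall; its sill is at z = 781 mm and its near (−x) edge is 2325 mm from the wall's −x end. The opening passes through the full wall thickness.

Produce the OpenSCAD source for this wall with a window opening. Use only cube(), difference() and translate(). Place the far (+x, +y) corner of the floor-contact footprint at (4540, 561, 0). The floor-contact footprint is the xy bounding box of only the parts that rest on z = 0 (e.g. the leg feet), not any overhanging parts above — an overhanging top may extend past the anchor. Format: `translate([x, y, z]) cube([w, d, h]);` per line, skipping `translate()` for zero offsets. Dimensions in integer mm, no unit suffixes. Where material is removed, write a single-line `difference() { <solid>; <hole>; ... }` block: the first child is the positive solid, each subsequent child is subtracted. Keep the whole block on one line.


difference() { translate([487, 461, 0]) cube([4053, 100, 2671]); translate([2812, 461, 781]) cube([832, 100, 1651]); }


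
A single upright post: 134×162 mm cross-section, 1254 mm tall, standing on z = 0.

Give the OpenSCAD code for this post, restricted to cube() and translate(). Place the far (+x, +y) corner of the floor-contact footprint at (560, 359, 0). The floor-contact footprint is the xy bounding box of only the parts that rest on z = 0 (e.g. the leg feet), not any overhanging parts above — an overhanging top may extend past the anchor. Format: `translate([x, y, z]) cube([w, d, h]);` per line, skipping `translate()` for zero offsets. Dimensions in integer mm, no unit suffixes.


translate([426, 197, 0]) cube([134, 162, 1254]);


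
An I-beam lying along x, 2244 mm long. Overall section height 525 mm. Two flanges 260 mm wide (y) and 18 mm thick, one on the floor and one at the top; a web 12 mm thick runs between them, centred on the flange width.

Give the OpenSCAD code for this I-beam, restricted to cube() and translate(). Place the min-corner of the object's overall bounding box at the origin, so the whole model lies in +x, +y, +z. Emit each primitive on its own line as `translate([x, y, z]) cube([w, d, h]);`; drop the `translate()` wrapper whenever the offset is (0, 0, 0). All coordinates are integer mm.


cube([2244, 260, 18]);
translate([0, 124, 18]) cube([2244, 12, 489]);
translate([0, 0, 507]) cube([2244, 260, 18]);


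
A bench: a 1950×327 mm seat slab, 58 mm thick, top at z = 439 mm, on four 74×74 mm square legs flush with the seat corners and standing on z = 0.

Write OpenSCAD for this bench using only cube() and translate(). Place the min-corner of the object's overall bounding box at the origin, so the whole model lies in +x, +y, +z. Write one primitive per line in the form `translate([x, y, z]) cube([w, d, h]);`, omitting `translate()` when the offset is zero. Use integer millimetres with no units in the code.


translate([0, 0, 381]) cube([1950, 327, 58]);
cube([74, 74, 381]);
translate([0, 253, 0]) cube([74, 74, 381]);
translate([1876, 0, 0]) cube([74, 74, 381]);
translate([1876, 253, 0]) cube([74, 74, 381]);


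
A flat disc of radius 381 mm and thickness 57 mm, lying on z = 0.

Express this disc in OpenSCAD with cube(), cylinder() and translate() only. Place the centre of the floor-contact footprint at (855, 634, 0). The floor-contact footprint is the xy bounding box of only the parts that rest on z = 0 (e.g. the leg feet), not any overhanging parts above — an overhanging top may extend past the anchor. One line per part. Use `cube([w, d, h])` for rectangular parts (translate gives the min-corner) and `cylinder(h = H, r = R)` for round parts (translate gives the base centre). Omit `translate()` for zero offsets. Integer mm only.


translate([855, 634, 0]) cylinder(h = 57, r = 381);


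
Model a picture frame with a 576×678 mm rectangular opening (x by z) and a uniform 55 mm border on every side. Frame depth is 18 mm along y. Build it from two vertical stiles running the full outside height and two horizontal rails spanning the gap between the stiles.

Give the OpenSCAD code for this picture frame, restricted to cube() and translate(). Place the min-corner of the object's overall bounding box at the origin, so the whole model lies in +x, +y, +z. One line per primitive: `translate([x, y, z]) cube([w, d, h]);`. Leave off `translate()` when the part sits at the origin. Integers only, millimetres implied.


cube([55, 18, 788]);
translate([631, 0, 0]) cube([55, 18, 788]);
translate([55, 0, 0]) cube([576, 18, 55]);
translate([55, 0, 733]) cube([576, 18, 55]);


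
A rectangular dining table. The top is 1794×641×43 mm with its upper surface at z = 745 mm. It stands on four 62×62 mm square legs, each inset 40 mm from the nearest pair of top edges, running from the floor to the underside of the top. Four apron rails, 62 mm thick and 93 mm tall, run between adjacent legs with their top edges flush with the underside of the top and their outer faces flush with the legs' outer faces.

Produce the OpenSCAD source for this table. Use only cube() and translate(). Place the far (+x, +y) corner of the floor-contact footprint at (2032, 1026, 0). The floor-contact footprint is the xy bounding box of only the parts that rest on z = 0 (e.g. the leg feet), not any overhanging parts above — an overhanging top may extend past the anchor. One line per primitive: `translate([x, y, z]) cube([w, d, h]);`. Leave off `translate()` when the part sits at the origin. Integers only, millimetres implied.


translate([278, 425, 702]) cube([1794, 641, 43]);
translate([318, 465, 0]) cube([62, 62, 702]);
translate([1970, 465, 0]) cube([62, 62, 702]);
translate([318, 964, 0]) cube([62, 62, 702]);
translate([1970, 964, 0]) cube([62, 62, 702]);
translate([380, 465, 609]) cube([1590, 62, 93]);
translate([380, 964, 609]) cube([1590, 62, 93]);
translate([318, 527, 609]) cube([62, 437, 93]);
translate([1970, 527, 609]) cube([62, 437, 93]);


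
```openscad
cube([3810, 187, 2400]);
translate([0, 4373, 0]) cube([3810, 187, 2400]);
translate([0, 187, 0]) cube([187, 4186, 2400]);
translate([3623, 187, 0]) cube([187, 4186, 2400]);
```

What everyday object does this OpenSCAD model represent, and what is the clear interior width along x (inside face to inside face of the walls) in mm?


A house (or room) frame. The interior width is 3436 mm.

Four 2400 mm walls enclosing a rectangle with no floor or roof — a room or house frame. Outside width is 3810 mm and wall thickness is 187 mm, so the interior width is 3810 − 2 × 187 = 3436 mm.


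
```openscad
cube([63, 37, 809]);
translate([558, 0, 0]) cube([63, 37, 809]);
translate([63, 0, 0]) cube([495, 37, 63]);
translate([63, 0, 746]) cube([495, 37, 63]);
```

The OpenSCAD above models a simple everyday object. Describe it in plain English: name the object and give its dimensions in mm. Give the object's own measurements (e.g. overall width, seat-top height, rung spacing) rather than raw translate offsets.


A rectangular picture frame lying in the x–z plane (depth along y). The opening is 495 mm wide (x) by 683 mm tall (z), surrounded by a border 63 mm wide on all four sides. The frame is 37 mm deep and is made of two full-height vertical stiles with two horizontal rails fitted between them.


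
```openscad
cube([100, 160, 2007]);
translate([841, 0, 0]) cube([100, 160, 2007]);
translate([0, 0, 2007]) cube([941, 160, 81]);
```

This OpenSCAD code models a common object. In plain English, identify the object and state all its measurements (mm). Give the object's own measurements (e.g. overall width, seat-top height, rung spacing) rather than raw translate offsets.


A door frame. The clear opening is 741 mm wide and 2007 mm high. Two 100 mm wide jambs, 160 mm deep, stand either side of the opening from the floor to the top of the opening. A 81 mm thick head sits across the top of both jambs, spanning the full outside width of the frame.


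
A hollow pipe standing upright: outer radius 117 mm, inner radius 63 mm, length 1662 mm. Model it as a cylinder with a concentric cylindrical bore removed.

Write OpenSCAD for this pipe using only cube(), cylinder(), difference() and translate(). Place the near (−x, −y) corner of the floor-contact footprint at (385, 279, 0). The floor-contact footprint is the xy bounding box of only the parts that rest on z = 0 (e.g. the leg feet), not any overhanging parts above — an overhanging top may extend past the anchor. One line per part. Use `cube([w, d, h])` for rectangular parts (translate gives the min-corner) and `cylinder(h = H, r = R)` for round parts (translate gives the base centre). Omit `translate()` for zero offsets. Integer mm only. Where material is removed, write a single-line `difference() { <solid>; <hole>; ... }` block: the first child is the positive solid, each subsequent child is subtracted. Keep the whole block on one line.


difference() { translate([502, 396, 0]) cylinder(h = 1662, r = 117); translate([502, 396, 0]) cylinder(h = 1662, r = 63); }


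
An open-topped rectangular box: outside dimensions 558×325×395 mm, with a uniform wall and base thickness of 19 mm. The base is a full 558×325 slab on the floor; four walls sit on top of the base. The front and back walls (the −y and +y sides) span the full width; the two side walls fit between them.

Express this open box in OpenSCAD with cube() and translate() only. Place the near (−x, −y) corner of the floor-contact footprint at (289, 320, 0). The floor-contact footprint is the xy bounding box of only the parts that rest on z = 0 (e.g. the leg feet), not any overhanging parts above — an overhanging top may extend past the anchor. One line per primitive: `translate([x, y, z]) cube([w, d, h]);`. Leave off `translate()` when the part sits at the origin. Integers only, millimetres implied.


translate([289, 320, 0]) cube([558, 325, 19]);
translate([289, 320, 19]) cube([558, 19, 376]);
translate([289, 626, 19]) cube([558, 19, 376]);
translate([289, 339, 19]) cube([19, 287, 376]);
translate([828, 339, 19]) cube([19, 287, 376]);


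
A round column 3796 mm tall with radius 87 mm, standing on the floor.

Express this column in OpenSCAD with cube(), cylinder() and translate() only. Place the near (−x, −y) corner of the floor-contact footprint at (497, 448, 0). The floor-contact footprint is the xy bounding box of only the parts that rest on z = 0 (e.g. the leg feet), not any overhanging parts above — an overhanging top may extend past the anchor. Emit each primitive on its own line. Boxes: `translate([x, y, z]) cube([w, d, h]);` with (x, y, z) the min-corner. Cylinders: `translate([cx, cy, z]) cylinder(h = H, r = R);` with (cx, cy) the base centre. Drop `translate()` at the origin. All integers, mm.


translate([584, 535, 0]) cylinder(h = 3796, r = 87);


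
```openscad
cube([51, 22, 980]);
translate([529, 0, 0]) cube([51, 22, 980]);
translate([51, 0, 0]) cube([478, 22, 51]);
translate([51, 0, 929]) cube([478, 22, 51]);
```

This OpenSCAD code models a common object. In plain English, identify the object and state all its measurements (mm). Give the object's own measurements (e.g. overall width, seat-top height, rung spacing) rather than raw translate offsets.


A rectangular picture frame lying in the x–z plane (depth along y). The opening is 478 mm wide (x) by 878 mm tall (z), surrounded by a border 51 mm wide on all four sides. The frame is 22 mm deep and is made of two full-height vertical stiles with two horizontal rails fitted between them.


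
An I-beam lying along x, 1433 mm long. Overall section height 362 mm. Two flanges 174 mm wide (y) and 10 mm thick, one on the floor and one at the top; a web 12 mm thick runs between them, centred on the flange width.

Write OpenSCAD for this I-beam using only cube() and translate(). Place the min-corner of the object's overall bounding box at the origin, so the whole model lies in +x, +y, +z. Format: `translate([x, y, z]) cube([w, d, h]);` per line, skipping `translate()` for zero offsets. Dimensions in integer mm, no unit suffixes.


cube([1433, 174, 10]);
translate([0, 81, 10]) cube([1433, 12, 342]);
translate([0, 0, 352]) cube([1433, 174, 10]);


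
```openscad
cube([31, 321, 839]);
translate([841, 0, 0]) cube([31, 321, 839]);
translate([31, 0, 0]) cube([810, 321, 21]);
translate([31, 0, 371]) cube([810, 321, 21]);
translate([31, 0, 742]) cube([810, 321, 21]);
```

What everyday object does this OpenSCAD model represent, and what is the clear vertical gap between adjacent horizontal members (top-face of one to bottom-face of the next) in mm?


A bookshelf. The clear shelf gap is 350 mm.

Two tall side panels with 3 horizontal boards between them — a bookshelf. The first two shelf undersides are at z = 0 and z = 371; with shelf thickness 21, the clear gap is 371 − 0 − 21 = 350 mm.


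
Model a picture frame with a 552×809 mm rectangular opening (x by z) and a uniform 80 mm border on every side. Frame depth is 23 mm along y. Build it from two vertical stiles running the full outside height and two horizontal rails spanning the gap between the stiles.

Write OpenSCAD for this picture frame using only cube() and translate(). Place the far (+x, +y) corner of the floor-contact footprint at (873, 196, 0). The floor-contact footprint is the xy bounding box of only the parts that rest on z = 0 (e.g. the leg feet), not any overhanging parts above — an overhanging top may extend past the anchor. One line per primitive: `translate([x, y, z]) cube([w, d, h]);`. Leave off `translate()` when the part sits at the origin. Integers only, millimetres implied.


translate([161, 173, 0]) cube([80, 23, 969]);
translate([793, 173, 0]) cube([80, 23, 969]);
translate([241, 173, 0]) cube([552, 23, 80]);
translate([241, 173, 889]) cube([552, 23, 80]);


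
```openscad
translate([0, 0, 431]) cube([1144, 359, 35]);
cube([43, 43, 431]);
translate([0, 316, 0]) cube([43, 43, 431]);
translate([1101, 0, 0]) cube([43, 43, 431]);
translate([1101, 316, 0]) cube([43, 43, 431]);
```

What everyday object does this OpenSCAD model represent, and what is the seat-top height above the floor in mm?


A bench. The seat-top height is 466 mm.

A long slab on four corner posts — a bench. The slab sits at z = 431 with thickness 35, so the top is 431 + 35 = 466 mm.


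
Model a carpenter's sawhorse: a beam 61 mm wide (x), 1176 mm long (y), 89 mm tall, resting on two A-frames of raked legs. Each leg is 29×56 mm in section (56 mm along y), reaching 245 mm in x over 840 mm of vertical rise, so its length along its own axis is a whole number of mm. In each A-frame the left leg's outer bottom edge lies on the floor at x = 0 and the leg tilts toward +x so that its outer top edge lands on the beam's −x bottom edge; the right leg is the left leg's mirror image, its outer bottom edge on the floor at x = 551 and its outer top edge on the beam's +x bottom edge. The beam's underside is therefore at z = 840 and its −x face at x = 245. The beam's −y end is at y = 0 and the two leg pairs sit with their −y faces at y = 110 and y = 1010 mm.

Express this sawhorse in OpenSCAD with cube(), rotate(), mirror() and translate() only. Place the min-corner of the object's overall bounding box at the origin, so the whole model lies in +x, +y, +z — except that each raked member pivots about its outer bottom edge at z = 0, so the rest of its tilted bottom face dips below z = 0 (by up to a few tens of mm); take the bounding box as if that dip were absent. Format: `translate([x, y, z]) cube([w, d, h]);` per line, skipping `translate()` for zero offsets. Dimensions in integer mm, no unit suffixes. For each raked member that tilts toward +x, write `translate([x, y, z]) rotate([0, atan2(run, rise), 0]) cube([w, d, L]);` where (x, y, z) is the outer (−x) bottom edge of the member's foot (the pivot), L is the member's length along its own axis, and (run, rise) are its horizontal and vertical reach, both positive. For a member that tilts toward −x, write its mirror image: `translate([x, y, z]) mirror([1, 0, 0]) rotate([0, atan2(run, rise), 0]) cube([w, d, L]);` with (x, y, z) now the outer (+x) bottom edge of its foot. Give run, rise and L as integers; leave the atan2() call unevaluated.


// leg length = √(245² + 840²) = 875
// right-leg outer foot x = 2·245 + 61 = 551
// beam min-corner = (245, 0, 840)
translate([245, 0, 840]) cube([61, 1176, 89]);
translate([0, 110, 0]) rotate([0, atan2(245, 840), 0]) cube([29, 56, 875]);
translate([551, 110, 0]) mirror([1, 0, 0]) rotate([0, atan2(245, 840), 0]) cube([29, 56, 875]);
translate([0, 1010, 0]) rotate([0, atan2(245, 840), 0]) cube([29, 56, 875]);
translate([551, 1010, 0]) mirror([1, 0, 0]) rotate([0, atan2(245, 840), 0]) cube([29, 56, 875]);


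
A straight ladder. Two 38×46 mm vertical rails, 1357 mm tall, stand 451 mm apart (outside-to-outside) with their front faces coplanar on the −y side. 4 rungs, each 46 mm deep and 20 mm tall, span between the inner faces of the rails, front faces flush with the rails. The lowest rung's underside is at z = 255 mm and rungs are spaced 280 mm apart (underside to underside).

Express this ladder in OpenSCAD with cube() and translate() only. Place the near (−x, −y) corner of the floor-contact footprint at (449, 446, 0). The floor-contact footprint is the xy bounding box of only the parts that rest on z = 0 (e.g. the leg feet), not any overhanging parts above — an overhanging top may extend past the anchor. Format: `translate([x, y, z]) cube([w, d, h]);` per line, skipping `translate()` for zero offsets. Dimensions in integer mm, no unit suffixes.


translate([449, 446, 0]) cube([38, 46, 1357]);
translate([862, 446, 0]) cube([38, 46, 1357]);
translate([487, 446, 255]) cube([375, 46, 20]);
translate([487, 446, 535]) cube([375, 46, 20]);
translate([487, 446, 815]) cube([375, 46, 20]);
translate([487, 446, 1095]) cube([375, 46, 20]);


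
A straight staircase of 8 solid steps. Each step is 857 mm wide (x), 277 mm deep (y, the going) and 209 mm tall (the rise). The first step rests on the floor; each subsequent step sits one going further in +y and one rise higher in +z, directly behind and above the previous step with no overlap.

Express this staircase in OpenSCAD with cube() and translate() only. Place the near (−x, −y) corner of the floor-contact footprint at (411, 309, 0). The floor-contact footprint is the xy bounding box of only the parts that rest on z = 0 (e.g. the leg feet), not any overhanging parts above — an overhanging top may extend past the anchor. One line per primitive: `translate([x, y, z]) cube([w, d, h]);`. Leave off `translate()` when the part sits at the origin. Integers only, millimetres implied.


translate([411, 309, 0]) cube([857, 277, 209]);
translate([411, 586, 209]) cube([857, 277, 209]);
translate([411, 863, 418]) cube([857, 277, 209]);
translate([411, 1140, 627]) cube([857, 277, 209]);
translate([411, 1417, 836]) cube([857, 277, 209]);
translate([411, 1694, 1045]) cube([857, 277, 209]);
translate([411, 1971, 1254]) cube([857, 277, 209]);
translate([411, 2248, 1463]) cube([857, 277, 209]);


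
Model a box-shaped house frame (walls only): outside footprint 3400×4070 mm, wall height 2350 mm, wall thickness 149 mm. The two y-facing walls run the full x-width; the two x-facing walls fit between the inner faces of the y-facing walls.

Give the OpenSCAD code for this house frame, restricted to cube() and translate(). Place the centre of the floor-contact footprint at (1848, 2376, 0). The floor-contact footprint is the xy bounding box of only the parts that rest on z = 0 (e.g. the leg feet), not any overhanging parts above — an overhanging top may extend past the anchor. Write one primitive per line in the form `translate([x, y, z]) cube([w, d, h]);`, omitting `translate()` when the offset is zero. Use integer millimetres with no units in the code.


translate([148, 341, 0]) cube([3400, 149, 2350]);
translate([148, 4262, 0]) cube([3400, 149, 2350]);
translate([148, 490, 0]) cube([149, 3772, 2350]);
translate([3399, 490, 0]) cube([149, 3772, 2350]);


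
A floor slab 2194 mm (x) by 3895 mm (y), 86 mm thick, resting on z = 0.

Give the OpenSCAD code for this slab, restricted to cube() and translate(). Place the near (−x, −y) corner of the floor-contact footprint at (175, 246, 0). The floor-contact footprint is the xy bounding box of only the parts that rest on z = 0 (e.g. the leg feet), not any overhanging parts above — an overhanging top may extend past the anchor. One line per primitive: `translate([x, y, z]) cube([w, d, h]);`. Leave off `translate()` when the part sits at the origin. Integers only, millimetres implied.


translate([175, 246, 0]) cube([2194, 3895, 86]);
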